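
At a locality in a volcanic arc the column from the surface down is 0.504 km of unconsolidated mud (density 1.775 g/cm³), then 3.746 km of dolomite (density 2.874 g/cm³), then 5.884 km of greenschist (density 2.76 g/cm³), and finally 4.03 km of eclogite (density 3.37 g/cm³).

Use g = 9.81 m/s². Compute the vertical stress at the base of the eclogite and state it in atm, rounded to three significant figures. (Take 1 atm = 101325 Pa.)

unconsolidated mud: 1775 kg/m³ × 9.81 m/s² × 504 m = 8.776×10^6 Pa = 86.61 atm
dolomite: 2874 kg/m³ × 9.81 m/s² × 3746 m = 1.056×10^8 Pa = 1042 atm
greenschist: 2760 kg/m³ × 9.81 m/s² × 5884 m = 1.593×10^8 Pa = 1572 atm
eclogite: 3370 kg/m³ × 9.81 m/s² × 4030 m = 1.332×10^8 Pa = 1315 atm
Total = 86.61 + 1042 + 1572 + 1315 = 4016.1 atm

4020 atm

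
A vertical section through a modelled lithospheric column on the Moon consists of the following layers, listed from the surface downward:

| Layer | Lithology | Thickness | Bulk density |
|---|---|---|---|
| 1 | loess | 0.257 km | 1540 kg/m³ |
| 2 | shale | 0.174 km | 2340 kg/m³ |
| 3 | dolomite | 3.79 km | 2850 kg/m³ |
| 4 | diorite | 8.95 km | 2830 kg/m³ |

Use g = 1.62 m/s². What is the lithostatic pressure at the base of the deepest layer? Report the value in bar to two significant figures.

600 bar

loess: 1540 kg/m³ × 1.62 m/s² × 257 m = 6.412×10^5 Pa = 6.412 bar
shale: 2340 kg/m³ × 1.62 m/s² × 174 m = 6.596×10^5 Pa = 6.596 bar
dolomite: 2850 kg/m³ × 1.62 m/s² × 3790 m = 1.750×10^7 Pa = 175.0 bar
diorite: 2830 kg/m³ × 1.62 m/s² × 8950 m = 4.103×10^7 Pa = 410.3 bar
Total = 6.412 + 6.596 + 175.0 + 410.3 = 598.31 bar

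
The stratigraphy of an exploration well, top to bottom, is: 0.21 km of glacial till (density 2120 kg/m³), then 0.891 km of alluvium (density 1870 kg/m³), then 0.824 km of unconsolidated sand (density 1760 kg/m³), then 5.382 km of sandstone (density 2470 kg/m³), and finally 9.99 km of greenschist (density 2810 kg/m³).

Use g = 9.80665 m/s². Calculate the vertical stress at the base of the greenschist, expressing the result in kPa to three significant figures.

glacial till: 2120 kg/m³ × 9.80665 m/s² × 210 m = 4.366×10^6 Pa = 4366 kPa
alluvium: 1870 kg/m³ × 9.80665 m/s² × 891 m = 1.634×10^7 Pa = 16340 kPa
unconsolidated sand: 1760 kg/m³ × 9.80665 m/s² × 824 m = 1.422×10^7 Pa = 14222 kPa
sandstone: 2470 kg/m³ × 9.80665 m/s² × 5382 m = 1.304×10^8 Pa = 1.304×10^5 kPa
greenschist: 2810 kg/m³ × 9.80665 m/s² × 9990 m = 2.753×10^8 Pa = 2.753×10^5 kPa
Total = 4366 + 16340 + 14222 + 1.304×10^5 + 2.753×10^5 = 4.4058×10^5 kPa

441000 kPa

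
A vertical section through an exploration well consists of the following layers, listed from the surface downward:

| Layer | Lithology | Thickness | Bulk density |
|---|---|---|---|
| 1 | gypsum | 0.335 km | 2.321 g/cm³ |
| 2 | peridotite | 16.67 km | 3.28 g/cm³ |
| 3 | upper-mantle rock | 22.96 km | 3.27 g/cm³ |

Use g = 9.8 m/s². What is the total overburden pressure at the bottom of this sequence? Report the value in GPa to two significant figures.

gypsum: 2321 kg/m³ × 9.8 m/s² × 335 m = 7.620×10^6 Pa = 7.620×10^-3 GPa
peridotite: 3280 kg/m³ × 9.8 m/s² × 16670 m = 5.358×10^8 Pa = 0.5358 GPa
upper-mantle rock: 3270 kg/m³ × 9.8 m/s² × 22960 m = 7.358×10^8 Pa = 0.7358 GPa
Total = 7.620×10^-3 + 0.5358 + 0.7358 = 1.2792 GPa

1.3 GPa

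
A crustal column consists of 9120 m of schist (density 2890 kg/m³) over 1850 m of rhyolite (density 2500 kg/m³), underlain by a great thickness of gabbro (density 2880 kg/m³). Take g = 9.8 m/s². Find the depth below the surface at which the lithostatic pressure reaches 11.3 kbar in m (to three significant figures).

Pressure at base of upper layers: 2890×9.8×9120 + 2500×9.8×1850 = 3.036×10^8 Pa = 3.036 kbar
Remaining pressure to be supplied by gabbro: 1.130×10^9 − 3.036×10^8 = 8.264×10^8 Pa
Additional depth in gabbro = 8.264×10^8 Pa / (2880 kg/m³ × 9.8 m/s²) = 29279 m
Total depth = 10970 m + 29279 m = 40249 m

40200 m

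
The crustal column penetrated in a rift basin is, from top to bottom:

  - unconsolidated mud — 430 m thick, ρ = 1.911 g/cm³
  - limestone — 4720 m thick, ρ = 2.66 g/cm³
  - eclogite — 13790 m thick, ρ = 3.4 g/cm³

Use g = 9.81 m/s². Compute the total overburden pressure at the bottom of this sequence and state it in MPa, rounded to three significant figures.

unconsolidated mud: 1911 kg/m³ × 9.81 m/s² × 430 m = 8.061×10^6 Pa = 8.061 MPa
limestone: 2660 kg/m³ × 9.81 m/s² × 4720 m = 1.232×10^8 Pa = 123.2 MPa
eclogite: 3400 kg/m³ × 9.81 m/s² × 13790 m = 4.600×10^8 Pa = 460.0 MPa
Total = 8.061 + 123.2 + 460.0 = 591.18 MPa

591 MPa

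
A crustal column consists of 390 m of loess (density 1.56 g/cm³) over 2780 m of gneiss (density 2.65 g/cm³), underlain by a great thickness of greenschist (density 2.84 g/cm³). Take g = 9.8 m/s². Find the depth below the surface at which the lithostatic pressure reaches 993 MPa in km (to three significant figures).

Pressure at base of upper layers: 1560×9.8×390 + 2650×9.8×2780 = 7.816×10^7 Pa = 78.16 MPa
Remaining pressure to be supplied by greenschist: 9.930×10^8 − 7.816×10^7 = 9.148×10^8 Pa
Additional depth in greenschist = 9.148×10^8 Pa / (2840 kg/m³ × 9.8 m/s²) = 32870 m
Total depth = 3170 m + 32870 m = 36040 m
= 36.040 km

36.0 km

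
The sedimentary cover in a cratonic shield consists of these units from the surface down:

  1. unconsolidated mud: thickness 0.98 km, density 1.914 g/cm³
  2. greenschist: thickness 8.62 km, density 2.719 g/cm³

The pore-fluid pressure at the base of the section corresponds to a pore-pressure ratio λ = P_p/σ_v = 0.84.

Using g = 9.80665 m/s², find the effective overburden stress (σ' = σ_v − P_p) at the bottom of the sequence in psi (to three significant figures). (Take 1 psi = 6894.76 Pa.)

Overburden (lithostatic) stress σ_v:
unconsolidated mud: 1914 kg/m³ × 9.80665 m/s² × 980 m = 1.839×10^7 Pa = 18.39 MPa
greenschist: 2719 kg/m³ × 9.80665 m/s² × 8620 m = 2.298×10^8 Pa = 229.8 MPa
Total = 18.39 + 229.8 = 248.24 MPa
Pore pressure P_p = λ·σ_v = 0.84 × 248.2 MPa = 208.5 MPa
Effective stress σ' = σ_v − P_p = 248.2 − 208.5 = 39.719 MPa = 5760.7 psi

5760 psi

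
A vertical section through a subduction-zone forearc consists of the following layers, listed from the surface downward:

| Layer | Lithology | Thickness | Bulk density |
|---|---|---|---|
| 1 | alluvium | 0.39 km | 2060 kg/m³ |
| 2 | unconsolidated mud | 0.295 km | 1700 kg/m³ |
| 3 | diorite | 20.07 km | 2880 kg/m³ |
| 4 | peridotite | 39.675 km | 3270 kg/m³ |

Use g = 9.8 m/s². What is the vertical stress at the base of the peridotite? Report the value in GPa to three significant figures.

1.85 GPa

alluvium: 2060 kg/m³ × 9.8 m/s² × 390 m = 7.873×10^6 Pa = 7.873×10^-3 GPa
unconsolidated mud: 1700 kg/m³ × 9.8 m/s² × 295 m = 4.915×10^6 Pa = 4.915×10^-3 GPa
diorite: 2880 kg/m³ × 9.8 m/s² × 20070 m = 5.665×10^8 Pa = 0.5665 GPa
peridotite: 3270 kg/m³ × 9.8 m/s² × 39675 m = 1.271×10^9 Pa = 1.271 GPa
Total = 7.873×10^-3 + 4.915×10^-3 + 0.5665 + 1.271 = 1.8507 GPa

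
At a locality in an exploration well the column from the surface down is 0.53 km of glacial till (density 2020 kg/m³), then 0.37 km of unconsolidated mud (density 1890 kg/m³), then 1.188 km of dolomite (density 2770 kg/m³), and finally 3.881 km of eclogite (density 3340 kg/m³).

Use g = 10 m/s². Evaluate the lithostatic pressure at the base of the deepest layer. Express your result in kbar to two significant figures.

1.8 kbar

glacial till: 2020 kg/m³ × 10 m/s² × 530 m = 1.071×10^7 Pa = 0.1071 kbar
unconsolidated mud: 1890 kg/m³ × 10 m/s² × 370 m = 6.993×10^6 Pa = 0.06993 kbar
dolomite: 2770 kg/m³ × 10 m/s² × 1188 m = 3.291×10^7 Pa = 0.3291 kbar
eclogite: 3340 kg/m³ × 10 m/s² × 3881 m = 1.296×10^8 Pa = 1.296 kbar
Total = 0.1071 + 0.06993 + 0.3291 + 1.296 = 1.8023 kbar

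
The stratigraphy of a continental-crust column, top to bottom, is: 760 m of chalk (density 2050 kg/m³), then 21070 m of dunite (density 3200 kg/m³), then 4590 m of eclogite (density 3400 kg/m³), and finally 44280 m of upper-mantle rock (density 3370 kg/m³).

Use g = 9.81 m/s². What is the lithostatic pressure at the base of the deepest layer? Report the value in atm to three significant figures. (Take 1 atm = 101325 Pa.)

22600 atm

chalk: 2050 kg/m³ × 9.81 m/s² × 760 m = 1.528×10^7 Pa = 150.8 atm
dunite: 3200 kg/m³ × 9.81 m/s² × 21070 m = 6.614×10^8 Pa = 6528 atm
eclogite: 3400 kg/m³ × 9.81 m/s² × 4590 m = 1.531×10^8 Pa = 1511 atm
upper-mantle rock: 3370 kg/m³ × 9.81 m/s² × 44280 m = 1.464×10^9 Pa = 14447 atm
Total = 150.8 + 6528 + 1511 + 14447 = 22637 atm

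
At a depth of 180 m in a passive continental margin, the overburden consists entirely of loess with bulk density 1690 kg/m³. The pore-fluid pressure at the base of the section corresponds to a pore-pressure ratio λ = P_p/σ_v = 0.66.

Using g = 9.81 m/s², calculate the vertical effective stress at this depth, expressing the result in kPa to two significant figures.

Overburden (lithostatic) stress σ_v:
loess: 1690 kg/m³ × 9.81 m/s² × 180 m = 2.984×10^6 Pa = 2.984 MPa
Pore pressure P_p = λ·σ_v = 0.66 × 2.984 MPa = 1.970 MPa
Effective stress σ' = σ_v − P_p = 2.984 − 1.970 = 1.0146 MPa = 1014.6 kPa

1000 kPa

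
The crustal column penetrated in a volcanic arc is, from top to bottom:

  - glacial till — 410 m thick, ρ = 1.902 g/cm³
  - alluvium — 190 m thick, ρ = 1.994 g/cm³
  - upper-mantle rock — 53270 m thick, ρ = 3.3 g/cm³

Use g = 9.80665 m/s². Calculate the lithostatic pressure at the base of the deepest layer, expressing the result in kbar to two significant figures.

17 kbar

glacial till: 1902 kg/m³ × 9.80665 m/s² × 410 m = 7.647×10^6 Pa = 0.07647 kbar
alluvium: 1994 kg/m³ × 9.80665 m/s² × 190 m = 3.715×10^6 Pa = 0.03715 kbar
upper-mantle rock: 3300 kg/m³ × 9.80665 m/s² × 53270 m = 1.724×10^9 Pa = 17.24 kbar
Total = 0.07647 + 0.03715 + 17.24 = 17.353 kbar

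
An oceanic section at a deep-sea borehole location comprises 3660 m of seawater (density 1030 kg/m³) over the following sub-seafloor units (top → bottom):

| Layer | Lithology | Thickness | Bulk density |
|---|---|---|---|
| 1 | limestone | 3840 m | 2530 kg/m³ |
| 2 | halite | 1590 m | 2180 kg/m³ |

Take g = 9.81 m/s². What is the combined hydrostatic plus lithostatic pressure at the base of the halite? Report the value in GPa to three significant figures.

0.166 GPa

seawater: 1030 kg/m³ × 9.81 m/s² × 3660 m = 3.698×10^7 Pa = 0.03698 GPa
limestone: 2530 kg/m³ × 9.81 m/s² × 3840 m = 9.531×10^7 Pa = 0.09531 GPa
halite: 2180 kg/m³ × 9.81 m/s² × 1590 m = 3.400×10^7 Pa = 0.03400 GPa
Total = 0.03698 + 0.09531 + 0.03400 = 0.16629 GPa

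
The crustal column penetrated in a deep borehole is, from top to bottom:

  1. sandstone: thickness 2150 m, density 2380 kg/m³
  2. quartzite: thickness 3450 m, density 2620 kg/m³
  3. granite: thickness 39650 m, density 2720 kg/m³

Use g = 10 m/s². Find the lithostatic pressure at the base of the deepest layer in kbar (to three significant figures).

sandstone: 2380 kg/m³ × 10 m/s² × 2150 m = 5.117×10^7 Pa = 0.5117 kbar
quartzite: 2620 kg/m³ × 10 m/s² × 3450 m = 9.039×10^7 Pa = 0.9039 kbar
granite: 2720 kg/m³ × 10 m/s² × 39650 m = 1.078×10^9 Pa = 10.78 kbar
Total = 0.5117 + 0.9039 + 10.78 = 12.200 kbar

12.2 kbar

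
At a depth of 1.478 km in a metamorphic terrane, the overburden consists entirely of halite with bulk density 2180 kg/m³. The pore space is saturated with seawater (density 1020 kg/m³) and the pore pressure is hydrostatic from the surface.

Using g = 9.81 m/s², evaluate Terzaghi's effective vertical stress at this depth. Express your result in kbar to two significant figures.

0.17 kbar

Overburden (lithostatic) stress σ_v:
halite: 2180 kg/m³ × 9.81 m/s² × 1478 m = 3.161×10^7 Pa = 31.61 MPa
Pore pressure P_p = 1020 kg/m³ × 9.81 m/s² × 1478 m = 1.479×10^7 Pa = 14.79 MPa
Effective stress σ' = σ_v − P_p = 31.61 − 14.79 = 16.819 MPa = 0.16819 kbar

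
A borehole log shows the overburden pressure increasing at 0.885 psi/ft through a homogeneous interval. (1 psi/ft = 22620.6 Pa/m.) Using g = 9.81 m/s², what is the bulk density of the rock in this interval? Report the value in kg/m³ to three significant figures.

ρ = (dP/dz)/g = 0.885 psi/ft / 9.81 m/s² = 20019 Pa/m / 9.81 m/s² = 2040.7 kg/m³

2040 kg/m³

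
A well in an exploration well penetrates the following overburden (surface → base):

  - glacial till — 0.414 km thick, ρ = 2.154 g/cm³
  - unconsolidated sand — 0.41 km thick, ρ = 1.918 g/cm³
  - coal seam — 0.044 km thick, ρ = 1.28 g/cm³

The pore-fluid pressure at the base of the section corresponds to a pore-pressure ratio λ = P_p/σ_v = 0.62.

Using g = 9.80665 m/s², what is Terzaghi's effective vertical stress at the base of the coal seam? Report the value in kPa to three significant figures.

6460 kPa

Overburden (lithostatic) stress σ_v:
glacial till: 2154 kg/m³ × 9.80665 m/s² × 414 m = 8.745×10^6 Pa = 8.745 MPa
unconsolidated sand: 1918 kg/m³ × 9.80665 m/s² × 410 m = 7.712×10^6 Pa = 7.712 MPa
coal seam: 1280 kg/m³ × 9.80665 m/s² × 44 m = 5.523×10^5 Pa = 0.5523 MPa
Total = 8.745 + 7.712 + 0.5523 = 17.009 MPa
Pore pressure P_p = λ·σ_v = 0.62 × 17.01 MPa = 10.55 MPa
Effective stress σ' = σ_v − P_p = 17.01 − 10.55 = 6.4635 MPa = 6463.5 kPa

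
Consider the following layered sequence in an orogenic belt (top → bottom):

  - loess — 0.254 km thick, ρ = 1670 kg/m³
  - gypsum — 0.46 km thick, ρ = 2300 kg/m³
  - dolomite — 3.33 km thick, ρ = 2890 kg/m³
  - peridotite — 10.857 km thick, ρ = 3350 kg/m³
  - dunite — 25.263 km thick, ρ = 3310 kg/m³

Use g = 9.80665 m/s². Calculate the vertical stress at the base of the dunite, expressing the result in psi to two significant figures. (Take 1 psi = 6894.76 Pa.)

190000 psi

loess: 1670 kg/m³ × 9.80665 m/s² × 254 m = 4.160×10^6 Pa = 603.3 psi
gypsum: 2300 kg/m³ × 9.80665 m/s² × 460 m = 1.038×10^7 Pa = 1505 psi
dolomite: 2890 kg/m³ × 9.80665 m/s² × 3330 m = 9.438×10^7 Pa = 13688 psi
peridotite: 3350 kg/m³ × 9.80665 m/s² × 10857 m = 3.567×10^8 Pa = 51732 psi
dunite: 3310 kg/m³ × 9.80665 m/s² × 25263 m = 8.200×10^8 Pa = 1.189×10^5 psi
Total = 603.3 + 1505 + 13688 + 51732 + 1.189×10^5 = 1.8646×10^5 psi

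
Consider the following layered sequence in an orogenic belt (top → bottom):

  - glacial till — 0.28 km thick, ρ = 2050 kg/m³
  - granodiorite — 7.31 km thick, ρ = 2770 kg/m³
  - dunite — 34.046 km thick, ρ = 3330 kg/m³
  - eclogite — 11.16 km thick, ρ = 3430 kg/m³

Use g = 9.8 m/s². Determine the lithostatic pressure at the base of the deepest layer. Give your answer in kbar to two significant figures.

17 kbar

glacial till: 2050 kg/m³ × 9.8 m/s² × 280 m = 5.625×10^6 Pa = 0.05625 kbar
granodiorite: 2770 kg/m³ × 9.8 m/s² × 7310 m = 1.984×10^8 Pa = 1.984 kbar
dunite: 3330 kg/m³ × 9.8 m/s² × 34046 m = 1.111×10^9 Pa = 11.11 kbar
eclogite: 3430 kg/m³ × 9.8 m/s² × 11160 m = 3.751×10^8 Pa = 3.751 kbar
Total = 0.05625 + 1.984 + 11.11 + 3.751 = 16.903 kbar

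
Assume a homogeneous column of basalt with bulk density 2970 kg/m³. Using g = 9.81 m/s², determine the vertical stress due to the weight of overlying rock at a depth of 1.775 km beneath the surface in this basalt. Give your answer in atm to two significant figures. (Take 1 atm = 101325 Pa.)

basalt: 2970 kg/m³ × 9.81 m/s² × 1775 m = 5.172×10^7 Pa = 510.4 atm

510 atm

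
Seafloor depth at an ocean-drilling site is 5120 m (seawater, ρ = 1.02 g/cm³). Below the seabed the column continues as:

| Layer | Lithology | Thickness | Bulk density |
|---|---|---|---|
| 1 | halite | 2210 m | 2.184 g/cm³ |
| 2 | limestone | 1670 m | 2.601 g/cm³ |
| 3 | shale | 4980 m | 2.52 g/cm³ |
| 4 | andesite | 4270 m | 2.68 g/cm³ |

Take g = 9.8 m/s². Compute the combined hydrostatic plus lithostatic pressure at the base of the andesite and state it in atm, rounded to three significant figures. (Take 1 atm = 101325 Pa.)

seawater: 1020 kg/m³ × 9.8 m/s² × 5120 m = 5.118×10^7 Pa = 505.1 atm
halite: 2184 kg/m³ × 9.8 m/s² × 2210 m = 4.730×10^7 Pa = 466.8 atm
limestone: 2601 kg/m³ × 9.8 m/s² × 1670 m = 4.257×10^7 Pa = 420.1 atm
shale: 2520 kg/m³ × 9.8 m/s² × 4980 m = 1.230×10^8 Pa = 1214 atm
andesite: 2680 kg/m³ × 9.8 m/s² × 4270 m = 1.121×10^8 Pa = 1107 atm
Total = 505.1 + 466.8 + 420.1 + 1214 + 1107 = 3712.6 atm

3710 atm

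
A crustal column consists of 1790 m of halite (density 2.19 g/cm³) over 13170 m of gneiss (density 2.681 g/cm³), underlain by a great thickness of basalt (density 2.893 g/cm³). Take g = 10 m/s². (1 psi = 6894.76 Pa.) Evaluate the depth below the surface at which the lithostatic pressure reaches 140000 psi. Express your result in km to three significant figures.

Pressure at base of upper layers: 2190×10×1790 + 2681×10×13170 = 3.923×10^8 Pa = 56897 psi
Remaining pressure to be supplied by basalt: 9.653×10^8 − 3.923×10^8 = 5.730×10^8 Pa
Additional depth in basalt = 5.730×10^8 Pa / (2893 kg/m³ × 10 m/s²) = 19806 m
Total depth = 14960 m + 19806 m = 34766 m
= 34.766 km

34.8 km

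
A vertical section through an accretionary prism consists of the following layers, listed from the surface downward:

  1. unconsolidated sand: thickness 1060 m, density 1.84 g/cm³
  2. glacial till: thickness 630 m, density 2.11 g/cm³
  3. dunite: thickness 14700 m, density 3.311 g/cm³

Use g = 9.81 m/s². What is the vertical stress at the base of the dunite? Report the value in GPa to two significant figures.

0.51 GPa

unconsolidated sand: 1840 kg/m³ × 9.81 m/s² × 1060 m = 1.913×10^7 Pa = 0.01913 GPa
glacial till: 2110 kg/m³ × 9.81 m/s² × 630 m = 1.304×10^7 Pa = 0.01304 GPa
dunite: 3311 kg/m³ × 9.81 m/s² × 14700 m = 4.775×10^8 Pa = 0.4775 GPa
Total = 0.01913 + 0.01304 + 0.4775 = 0.50964 GPa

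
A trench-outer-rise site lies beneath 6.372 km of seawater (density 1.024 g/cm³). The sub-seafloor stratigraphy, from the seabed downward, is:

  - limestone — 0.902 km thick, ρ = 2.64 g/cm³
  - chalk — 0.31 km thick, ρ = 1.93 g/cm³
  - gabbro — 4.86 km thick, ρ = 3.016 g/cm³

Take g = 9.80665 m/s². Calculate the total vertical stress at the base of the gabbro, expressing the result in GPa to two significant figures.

0.24 GPa

seawater: 1024 kg/m³ × 9.80665 m/s² × 6372 m = 6.399×10^7 Pa = 0.06399 GPa
limestone: 2640 kg/m³ × 9.80665 m/s² × 902 m = 2.335×10^7 Pa = 0.02335 GPa
chalk: 1930 kg/m³ × 9.80665 m/s² × 310 m = 5.867×10^6 Pa = 5.867×10^-3 GPa
gabbro: 3016 kg/m³ × 9.80665 m/s² × 4860 m = 1.437×10^8 Pa = 0.1437 GPa
Total = 0.06399 + 0.02335 + 5.867×10^-3 + 0.1437 = 0.23695 GPa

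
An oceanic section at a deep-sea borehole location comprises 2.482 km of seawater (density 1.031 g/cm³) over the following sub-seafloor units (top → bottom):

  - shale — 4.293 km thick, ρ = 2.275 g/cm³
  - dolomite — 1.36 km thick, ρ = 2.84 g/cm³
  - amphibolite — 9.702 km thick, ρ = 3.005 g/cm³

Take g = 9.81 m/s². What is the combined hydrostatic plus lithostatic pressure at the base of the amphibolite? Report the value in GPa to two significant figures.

0.44 GPa

seawater: 1031 kg/m³ × 9.81 m/s² × 2482 m = 2.510×10^7 Pa = 0.02510 GPa
shale: 2275 kg/m³ × 9.81 m/s² × 4293 m = 9.581×10^7 Pa = 0.09581 GPa
dolomite: 2840 kg/m³ × 9.81 m/s² × 1360 m = 3.789×10^7 Pa = 0.03789 GPa
amphibolite: 3005 kg/m³ × 9.81 m/s² × 9702 m = 2.860×10^8 Pa = 0.2860 GPa
Total = 0.02510 + 0.09581 + 0.03789 + 0.2860 = 0.44481 GPa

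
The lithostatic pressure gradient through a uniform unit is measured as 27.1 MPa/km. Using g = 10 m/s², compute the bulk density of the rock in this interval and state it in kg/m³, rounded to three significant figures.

ρ = (dP/dz)/g = 27.1 MPa/km / 10 m/s² = 27100 Pa/m / 10 m/s² = 2710.0 kg/m³

2710 kg/m³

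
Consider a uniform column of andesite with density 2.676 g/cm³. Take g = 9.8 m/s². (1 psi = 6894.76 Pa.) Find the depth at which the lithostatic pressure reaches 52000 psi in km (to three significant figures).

13.7 km

h = P/(ρg) = 52000 psi / (2676 kg/m³ × 9.8 m/s²) = 3.585×10^8 Pa / 26225 Pa/m = 13671 m
= 13.671 km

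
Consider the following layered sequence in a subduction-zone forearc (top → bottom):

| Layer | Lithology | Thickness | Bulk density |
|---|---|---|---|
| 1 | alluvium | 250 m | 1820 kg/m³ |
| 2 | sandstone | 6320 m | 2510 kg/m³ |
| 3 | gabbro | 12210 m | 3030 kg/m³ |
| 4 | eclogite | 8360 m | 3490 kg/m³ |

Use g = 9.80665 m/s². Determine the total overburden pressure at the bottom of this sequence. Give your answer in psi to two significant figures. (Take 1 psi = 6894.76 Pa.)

120000 psi

alluvium: 1820 kg/m³ × 9.80665 m/s² × 250 m = 4.462×10^6 Pa = 647.2 psi
sandstone: 2510 kg/m³ × 9.80665 m/s² × 6320 m = 1.556×10^8 Pa = 22563 psi
gabbro: 3030 kg/m³ × 9.80665 m/s² × 12210 m = 3.628×10^8 Pa = 52621 psi
eclogite: 3490 kg/m³ × 9.80665 m/s² × 8360 m = 2.861×10^8 Pa = 41499 psi
Total = 647.2 + 22563 + 52621 + 41499 = 1.1733×10^5 psi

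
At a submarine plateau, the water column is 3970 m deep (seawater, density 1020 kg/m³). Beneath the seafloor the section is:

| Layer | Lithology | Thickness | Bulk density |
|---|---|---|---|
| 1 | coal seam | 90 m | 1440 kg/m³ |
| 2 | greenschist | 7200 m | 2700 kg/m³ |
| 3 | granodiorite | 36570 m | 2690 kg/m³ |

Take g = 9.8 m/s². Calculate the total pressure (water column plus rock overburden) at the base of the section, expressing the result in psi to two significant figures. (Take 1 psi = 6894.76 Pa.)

170000 psi

seawater: 1020 kg/m³ × 9.8 m/s² × 3970 m = 3.968×10^7 Pa = 5756 psi
coal seam: 1440 kg/m³ × 9.8 m/s² × 90 m = 1.270×10^6 Pa = 184.2 psi
greenschist: 2700 kg/m³ × 9.8 m/s² × 7200 m = 1.905×10^8 Pa = 27631 psi
granodiorite: 2690 kg/m³ × 9.8 m/s² × 36570 m = 9.641×10^8 Pa = 1.398×10^5 psi
Total = 5756 + 184.2 + 27631 + 1.398×10^5 = 1.7340×10^5 psi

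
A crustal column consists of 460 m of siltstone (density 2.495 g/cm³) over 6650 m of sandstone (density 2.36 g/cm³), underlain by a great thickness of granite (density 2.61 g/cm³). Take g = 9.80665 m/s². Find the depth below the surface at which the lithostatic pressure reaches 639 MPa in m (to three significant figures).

25600 m

Pressure at base of upper layers: 2495×9.80665×460 + 2360×9.80665×6650 = 1.652×10^8 Pa = 165.2 MPa
Remaining pressure to be supplied by granite: 6.390×10^8 − 1.652×10^8 = 4.738×10^8 Pa
Additional depth in granite = 4.738×10^8 Pa / (2610 kg/m³ × 9.80665 m/s²) = 18513 m
Total depth = 7110 m + 18513 m = 25623 m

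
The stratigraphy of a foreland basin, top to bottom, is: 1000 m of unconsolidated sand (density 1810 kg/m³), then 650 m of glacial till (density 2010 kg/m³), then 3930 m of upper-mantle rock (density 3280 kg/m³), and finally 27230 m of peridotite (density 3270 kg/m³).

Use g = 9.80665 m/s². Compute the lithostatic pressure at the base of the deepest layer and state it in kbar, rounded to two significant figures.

10 kbar

unconsolidated sand: 1810 kg/m³ × 9.80665 m/s² × 1000 m = 1.775×10^7 Pa = 0.1775 kbar
glacial till: 2010 kg/m³ × 9.80665 m/s² × 650 m = 1.281×10^7 Pa = 0.1281 kbar
upper-mantle rock: 3280 kg/m³ × 9.80665 m/s² × 3930 m = 1.264×10^8 Pa = 1.264 kbar
peridotite: 3270 kg/m³ × 9.80665 m/s² × 27230 m = 8.732×10^8 Pa = 8.732 kbar
Total = 0.1775 + 0.1281 + 1.264 + 8.732 = 10.302 kbar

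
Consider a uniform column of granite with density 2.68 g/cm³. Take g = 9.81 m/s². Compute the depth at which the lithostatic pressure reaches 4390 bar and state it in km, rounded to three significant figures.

h = P/(ρg) = 4390 bar / (2680 kg/m³ × 9.81 m/s²) = 4.390×10^8 Pa / 26291 Pa/m = 16698 m
= 16.698 km

16.7 km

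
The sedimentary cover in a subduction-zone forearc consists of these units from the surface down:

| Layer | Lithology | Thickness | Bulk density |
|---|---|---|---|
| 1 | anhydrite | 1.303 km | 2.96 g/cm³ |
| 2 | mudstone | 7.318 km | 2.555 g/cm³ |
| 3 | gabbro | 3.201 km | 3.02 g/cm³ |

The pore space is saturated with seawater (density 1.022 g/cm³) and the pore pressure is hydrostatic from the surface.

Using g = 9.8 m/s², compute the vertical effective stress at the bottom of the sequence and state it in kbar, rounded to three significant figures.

1.97 kbar

Overburden (lithostatic) stress σ_v:
anhydrite: 2960 kg/m³ × 9.8 m/s² × 1303 m = 3.780×10^7 Pa = 37.80 MPa
mudstone: 2555 kg/m³ × 9.8 m/s² × 7318 m = 1.832×10^8 Pa = 183.2 MPa
gabbro: 3020 kg/m³ × 9.8 m/s² × 3201 m = 9.474×10^7 Pa = 94.74 MPa
Total = 37.80 + 183.2 + 94.74 = 315.77 MPa
Pore pressure P_p = 1022 kg/m³ × 9.8 m/s² × 11822 m = 1.184×10^8 Pa = 118.4 MPa
Effective stress σ' = σ_v − P_p = 315.8 − 118.4 = 197.37 MPa = 1.9737 kbar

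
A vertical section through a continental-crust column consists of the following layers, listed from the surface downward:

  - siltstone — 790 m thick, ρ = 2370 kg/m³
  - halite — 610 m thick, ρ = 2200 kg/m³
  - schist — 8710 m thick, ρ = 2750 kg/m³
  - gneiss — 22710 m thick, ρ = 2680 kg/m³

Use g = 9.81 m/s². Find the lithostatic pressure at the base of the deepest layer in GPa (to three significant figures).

0.864 GPa

siltstone: 2370 kg/m³ × 9.81 m/s² × 790 m = 1.837×10^7 Pa = 0.01837 GPa
halite: 2200 kg/m³ × 9.81 m/s² × 610 m = 1.317×10^7 Pa = 0.01317 GPa
schist: 2750 kg/m³ × 9.81 m/s² × 8710 m = 2.350×10^8 Pa = 0.2350 GPa
gneiss: 2680 kg/m³ × 9.81 m/s² × 22710 m = 5.971×10^8 Pa = 0.5971 GPa
Total = 0.01837 + 0.01317 + 0.2350 + 0.5971 = 0.86357 GPa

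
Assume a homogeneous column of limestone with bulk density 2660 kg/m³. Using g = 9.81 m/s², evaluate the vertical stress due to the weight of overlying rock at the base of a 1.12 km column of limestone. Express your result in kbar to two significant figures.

0.29 kbar

limestone: 2660 kg/m³ × 9.81 m/s² × 1120 m = 2.923×10^7 Pa = 0.2923 kbar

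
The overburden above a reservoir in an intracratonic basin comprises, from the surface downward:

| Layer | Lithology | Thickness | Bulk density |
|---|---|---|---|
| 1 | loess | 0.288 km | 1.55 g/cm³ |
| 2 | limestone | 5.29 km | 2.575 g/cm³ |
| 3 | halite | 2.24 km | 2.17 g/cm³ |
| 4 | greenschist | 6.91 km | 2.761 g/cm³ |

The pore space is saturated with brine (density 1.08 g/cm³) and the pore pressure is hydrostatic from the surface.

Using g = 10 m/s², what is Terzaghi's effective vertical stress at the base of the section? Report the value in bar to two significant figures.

2200 bar

Overburden (lithostatic) stress σ_v:
loess: 1550 kg/m³ × 10 m/s² × 288 m = 4.464×10^6 Pa = 4.464 MPa
limestone: 2575 kg/m³ × 10 m/s² × 5290 m = 1.362×10^8 Pa = 136.2 MPa
halite: 2170 kg/m³ × 10 m/s² × 2240 m = 4.861×10^7 Pa = 48.61 MPa
greenschist: 2761 kg/m³ × 10 m/s² × 6910 m = 1.908×10^8 Pa = 190.8 MPa
Total = 4.464 + 136.2 + 48.61 + 190.8 = 380.07 MPa
Pore pressure P_p = 1080 kg/m³ × 10 m/s² × 14728 m = 1.591×10^8 Pa = 159.1 MPa
Effective stress σ' = σ_v − P_p = 380.1 − 159.1 = 221.01 MPa = 2210.1 bar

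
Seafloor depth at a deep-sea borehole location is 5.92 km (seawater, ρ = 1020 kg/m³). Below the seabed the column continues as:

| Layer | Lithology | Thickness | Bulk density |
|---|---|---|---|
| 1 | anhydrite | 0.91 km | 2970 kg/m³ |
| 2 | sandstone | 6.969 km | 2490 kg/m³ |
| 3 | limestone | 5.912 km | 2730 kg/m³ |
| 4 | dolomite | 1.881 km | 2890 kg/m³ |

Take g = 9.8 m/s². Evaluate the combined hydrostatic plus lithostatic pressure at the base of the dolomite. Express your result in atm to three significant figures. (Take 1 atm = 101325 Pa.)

4610 atm

seawater: 1020 kg/m³ × 9.8 m/s² × 5920 m = 5.918×10^7 Pa = 584.0 atm
anhydrite: 2970 kg/m³ × 9.8 m/s² × 910 m = 2.649×10^7 Pa = 261.4 atm
sandstone: 2490 kg/m³ × 9.8 m/s² × 6969 m = 1.701×10^8 Pa = 1678 atm
limestone: 2730 kg/m³ × 9.8 m/s² × 5912 m = 1.582×10^8 Pa = 1561 atm
dolomite: 2890 kg/m³ × 9.8 m/s² × 1881 m = 5.327×10^7 Pa = 525.8 atm
Total = 584.0 + 261.4 + 1678 + 1561 + 525.8 = 4610.5 atm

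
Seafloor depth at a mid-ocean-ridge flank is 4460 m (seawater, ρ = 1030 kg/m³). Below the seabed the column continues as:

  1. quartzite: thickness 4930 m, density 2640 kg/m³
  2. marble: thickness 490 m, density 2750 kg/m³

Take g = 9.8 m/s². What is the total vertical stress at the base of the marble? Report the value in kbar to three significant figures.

1.86 kbar

seawater: 1030 kg/m³ × 9.8 m/s² × 4460 m = 4.502×10^7 Pa = 0.4502 kbar
quartzite: 2640 kg/m³ × 9.8 m/s² × 4930 m = 1.275×10^8 Pa = 1.275 kbar
marble: 2750 kg/m³ × 9.8 m/s² × 490 m = 1.321×10^7 Pa = 0.1321 kbar
Total = 0.4502 + 1.275 + 0.1321 = 1.8577 kbar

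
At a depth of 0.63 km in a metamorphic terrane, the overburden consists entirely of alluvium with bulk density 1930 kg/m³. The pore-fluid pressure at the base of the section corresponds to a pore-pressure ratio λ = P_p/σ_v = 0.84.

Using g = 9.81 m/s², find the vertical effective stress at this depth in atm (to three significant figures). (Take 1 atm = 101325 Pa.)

18.8 atm

Overburden (lithostatic) stress σ_v:
alluvium: 1930 kg/m³ × 9.81 m/s² × 630 m = 1.193×10^7 Pa = 11.93 MPa
Pore pressure P_p = λ·σ_v = 0.84 × 11.93 MPa = 10.02 MPa
Effective stress σ' = σ_v − P_p = 11.93 − 10.02 = 1.9085 MPa = 18.835 atm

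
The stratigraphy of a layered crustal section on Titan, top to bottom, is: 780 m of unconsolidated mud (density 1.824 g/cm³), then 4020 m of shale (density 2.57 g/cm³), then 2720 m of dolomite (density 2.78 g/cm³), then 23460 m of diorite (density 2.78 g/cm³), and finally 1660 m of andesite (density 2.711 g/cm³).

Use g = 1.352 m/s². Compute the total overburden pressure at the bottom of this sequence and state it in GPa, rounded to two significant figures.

0.12 GPa

unconsolidated mud: 1824 kg/m³ × 1.352 m/s² × 780 m = 1.924×10^6 Pa = 1.924×10^-3 GPa
shale: 2570 kg/m³ × 1.352 m/s² × 4020 m = 1.397×10^7 Pa = 0.01397 GPa
dolomite: 2780 kg/m³ × 1.352 m/s² × 2720 m = 1.022×10^7 Pa = 0.01022 GPa
diorite: 2780 kg/m³ × 1.352 m/s² × 23460 m = 8.818×10^7 Pa = 0.08818 GPa
andesite: 2711 kg/m³ × 1.352 m/s² × 1660 m = 6.084×10^6 Pa = 6.084×10^-3 GPa
Total = 1.924×10^-3 + 0.01397 + 0.01022 + 0.08818 + 6.084×10^-3 = 0.12038 GPa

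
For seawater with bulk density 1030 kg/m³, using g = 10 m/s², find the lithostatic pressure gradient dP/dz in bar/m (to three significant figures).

0.103 bar/m

dP/dz = ρg = 1030 kg/m³ × 10 m/s² = 10300 Pa/m
= 10300 Pa/m × (1 bar/m / 1.0000×10^5 Pa/m) = 0.10300 bar/m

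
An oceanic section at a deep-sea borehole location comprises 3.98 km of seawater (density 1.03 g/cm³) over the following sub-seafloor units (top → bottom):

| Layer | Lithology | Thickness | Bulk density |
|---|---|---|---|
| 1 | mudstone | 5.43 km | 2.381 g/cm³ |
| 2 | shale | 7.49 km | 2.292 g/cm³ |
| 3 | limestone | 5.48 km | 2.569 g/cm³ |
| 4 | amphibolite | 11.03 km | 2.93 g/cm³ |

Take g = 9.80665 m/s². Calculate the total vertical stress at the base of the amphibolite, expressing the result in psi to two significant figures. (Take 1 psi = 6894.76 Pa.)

110000 psi

seawater: 1030 kg/m³ × 9.80665 m/s² × 3980 m = 4.020×10^7 Pa = 5831 psi
mudstone: 2381 kg/m³ × 9.80665 m/s² × 5430 m = 1.268×10^8 Pa = 18389 psi
shale: 2292 kg/m³ × 9.80665 m/s² × 7490 m = 1.684×10^8 Pa = 24417 psi
limestone: 2569 kg/m³ × 9.80665 m/s² × 5480 m = 1.381×10^8 Pa = 20024 psi
amphibolite: 2930 kg/m³ × 9.80665 m/s² × 11030 m = 3.169×10^8 Pa = 45967 psi
Total = 5831 + 18389 + 24417 + 20024 + 45967 = 1.1463×10^5 psi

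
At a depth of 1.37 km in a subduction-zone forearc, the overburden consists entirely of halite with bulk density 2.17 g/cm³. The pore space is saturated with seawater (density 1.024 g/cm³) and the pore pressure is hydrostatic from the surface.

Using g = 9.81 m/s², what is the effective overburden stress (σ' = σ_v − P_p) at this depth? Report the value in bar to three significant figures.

Overburden (lithostatic) stress σ_v:
halite: 2170 kg/m³ × 9.81 m/s² × 1370 m = 2.916×10^7 Pa = 29.16 MPa
Pore pressure P_p = 1024 kg/m³ × 9.81 m/s² × 1370 m = 1.376×10^7 Pa = 13.76 MPa
Effective stress σ' = σ_v − P_p = 29.16 − 13.76 = 15.402 MPa = 154.02 bar

154 bar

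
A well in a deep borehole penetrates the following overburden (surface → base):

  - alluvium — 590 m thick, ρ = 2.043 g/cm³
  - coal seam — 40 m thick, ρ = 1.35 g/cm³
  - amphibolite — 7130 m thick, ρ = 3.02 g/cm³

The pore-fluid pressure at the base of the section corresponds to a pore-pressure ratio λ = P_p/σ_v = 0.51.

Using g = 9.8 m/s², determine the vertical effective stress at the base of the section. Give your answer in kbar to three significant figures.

1.09 kbar

Overburden (lithostatic) stress σ_v:
alluvium: 2043 kg/m³ × 9.8 m/s² × 590 m = 1.181×10^7 Pa = 11.81 MPa
coal seam: 1350 kg/m³ × 9.8 m/s² × 40 m = 5.292×10^5 Pa = 0.5292 MPa
amphibolite: 3020 kg/m³ × 9.8 m/s² × 7130 m = 2.110×10^8 Pa = 211.0 MPa
Total = 11.81 + 0.5292 + 211.0 = 223.36 MPa
Pore pressure P_p = λ·σ_v = 0.51 × 223.4 MPa = 113.9 MPa
Effective stress σ' = σ_v − P_p = 223.4 − 113.9 = 109.45 MPa = 1.0945 kbar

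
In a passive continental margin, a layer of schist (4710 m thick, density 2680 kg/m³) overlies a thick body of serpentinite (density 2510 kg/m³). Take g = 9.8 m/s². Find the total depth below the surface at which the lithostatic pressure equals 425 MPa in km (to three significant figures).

17.0 km

Pressure at base of upper layers: 2680×9.8×4710 = 1.237×10^8 Pa = 123.7 MPa
Remaining pressure to be supplied by serpentinite: 4.250×10^8 − 1.237×10^8 = 3.013×10^8 Pa
Additional depth in serpentinite = 3.013×10^8 Pa / (2510 kg/m³ × 9.8 m/s²) = 12249 m
Total depth = 4710 m + 12249 m = 16959 m
= 16.959 km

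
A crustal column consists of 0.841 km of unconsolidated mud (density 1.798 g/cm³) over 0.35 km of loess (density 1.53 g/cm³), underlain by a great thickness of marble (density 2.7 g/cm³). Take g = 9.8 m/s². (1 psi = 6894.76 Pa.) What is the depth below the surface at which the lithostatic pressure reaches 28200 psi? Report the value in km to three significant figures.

7.78 km

Pressure at base of upper layers: 1798×9.8×841 + 1530×9.8×350 = 2.007×10^7 Pa = 2910 psi
Remaining pressure to be supplied by marble: 1.944×10^8 − 2.007×10^7 = 1.744×10^8 Pa
Additional depth in marble = 1.744×10^8 Pa / (2700 kg/m³ × 9.8 m/s²) = 6589.8 m
Total depth = 1191 m + 6589.8 m = 7780.8 m
= 7.7808 km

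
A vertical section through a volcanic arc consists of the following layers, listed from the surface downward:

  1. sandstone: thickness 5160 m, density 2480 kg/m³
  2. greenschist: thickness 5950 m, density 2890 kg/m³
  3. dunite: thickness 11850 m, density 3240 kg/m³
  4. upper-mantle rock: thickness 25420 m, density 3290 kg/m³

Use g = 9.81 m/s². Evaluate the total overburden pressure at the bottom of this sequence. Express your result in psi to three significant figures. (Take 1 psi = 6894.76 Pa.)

sandstone: 2480 kg/m³ × 9.81 m/s² × 5160 m = 1.255×10^8 Pa = 18208 psi
greenschist: 2890 kg/m³ × 9.81 m/s² × 5950 m = 1.687×10^8 Pa = 24466 psi
dunite: 3240 kg/m³ × 9.81 m/s² × 11850 m = 3.766×10^8 Pa = 54628 psi
upper-mantle rock: 3290 kg/m³ × 9.81 m/s² × 25420 m = 8.204×10^8 Pa = 1.190×10^5 psi
Total = 18208 + 24466 + 54628 + 1.190×10^5 = 2.1629×10^5 psi

216000 psi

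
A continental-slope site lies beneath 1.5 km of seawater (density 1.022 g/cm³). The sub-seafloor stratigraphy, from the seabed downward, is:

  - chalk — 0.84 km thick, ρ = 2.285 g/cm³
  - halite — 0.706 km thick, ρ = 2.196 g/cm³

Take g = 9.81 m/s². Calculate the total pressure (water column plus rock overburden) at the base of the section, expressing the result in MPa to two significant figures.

49 MPa

seawater: 1022 kg/m³ × 9.81 m/s² × 1500 m = 1.504×10^7 Pa = 15.04 MPa
chalk: 2285 kg/m³ × 9.81 m/s² × 840 m = 1.883×10^7 Pa = 18.83 MPa
halite: 2196 kg/m³ × 9.81 m/s² × 706 m = 1.521×10^7 Pa = 15.21 MPa
Total = 15.04 + 18.83 + 15.21 = 49.077 MPa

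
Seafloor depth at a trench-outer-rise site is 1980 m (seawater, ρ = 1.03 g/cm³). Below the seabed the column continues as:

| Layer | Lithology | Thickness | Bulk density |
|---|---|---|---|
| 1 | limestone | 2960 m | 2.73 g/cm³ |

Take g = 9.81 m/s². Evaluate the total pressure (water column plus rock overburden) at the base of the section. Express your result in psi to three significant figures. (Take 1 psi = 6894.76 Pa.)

seawater: 1030 kg/m³ × 9.81 m/s² × 1980 m = 2.001×10^7 Pa = 2902 psi
limestone: 2730 kg/m³ × 9.81 m/s² × 2960 m = 7.927×10^7 Pa = 11498 psi
Total = 2902 + 11498 = 14399 psi

14400 psi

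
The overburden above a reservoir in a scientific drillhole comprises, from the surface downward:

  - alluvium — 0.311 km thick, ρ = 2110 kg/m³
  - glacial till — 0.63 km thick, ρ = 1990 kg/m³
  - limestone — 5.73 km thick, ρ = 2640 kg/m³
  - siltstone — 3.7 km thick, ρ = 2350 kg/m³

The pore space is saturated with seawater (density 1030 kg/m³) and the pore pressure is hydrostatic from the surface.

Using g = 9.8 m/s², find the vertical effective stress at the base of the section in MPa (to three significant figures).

Overburden (lithostatic) stress σ_v:
alluvium: 2110 kg/m³ × 9.8 m/s² × 311 m = 6.431×10^6 Pa = 6.431 MPa
glacial till: 1990 kg/m³ × 9.8 m/s² × 630 m = 1.229×10^7 Pa = 12.29 MPa
limestone: 2640 kg/m³ × 9.8 m/s² × 5730 m = 1.482×10^8 Pa = 148.2 MPa
siltstone: 2350 kg/m³ × 9.8 m/s² × 3700 m = 8.521×10^7 Pa = 85.21 MPa
Total = 6.431 + 12.29 + 148.2 + 85.21 = 252.17 MPa
Pore pressure P_p = 1030 kg/m³ × 9.8 m/s² × 10371 m = 1.047×10^8 Pa = 104.7 MPa
Effective stress σ' = σ_v − P_p = 252.2 − 104.7 = 147.49 MPa

147 MPa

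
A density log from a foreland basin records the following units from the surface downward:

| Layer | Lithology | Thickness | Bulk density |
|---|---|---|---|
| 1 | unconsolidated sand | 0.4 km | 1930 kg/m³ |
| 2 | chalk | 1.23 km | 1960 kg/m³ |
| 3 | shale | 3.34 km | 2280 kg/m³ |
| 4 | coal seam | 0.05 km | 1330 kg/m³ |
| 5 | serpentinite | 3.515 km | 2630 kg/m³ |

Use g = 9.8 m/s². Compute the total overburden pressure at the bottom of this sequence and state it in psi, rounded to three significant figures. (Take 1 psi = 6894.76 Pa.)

28600 psi

unconsolidated sand: 1930 kg/m³ × 9.8 m/s² × 400 m = 7.566×10^6 Pa = 1097 psi
chalk: 1960 kg/m³ × 9.8 m/s² × 1230 m = 2.363×10^7 Pa = 3427 psi
shale: 2280 kg/m³ × 9.8 m/s² × 3340 m = 7.463×10^7 Pa = 10824 psi
coal seam: 1330 kg/m³ × 9.8 m/s² × 50 m = 6.517×10^5 Pa = 94.52 psi
serpentinite: 2630 kg/m³ × 9.8 m/s² × 3515 m = 9.060×10^7 Pa = 13140 psi
Total = 1097 + 3427 + 10824 + 94.52 + 13140 = 28582 psi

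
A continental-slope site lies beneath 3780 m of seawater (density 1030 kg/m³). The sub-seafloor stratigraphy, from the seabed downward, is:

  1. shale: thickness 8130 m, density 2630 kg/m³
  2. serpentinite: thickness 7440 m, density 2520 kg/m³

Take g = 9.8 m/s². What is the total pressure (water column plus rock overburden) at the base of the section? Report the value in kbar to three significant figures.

seawater: 1030 kg/m³ × 9.8 m/s² × 3780 m = 3.816×10^7 Pa = 0.3816 kbar
shale: 2630 kg/m³ × 9.8 m/s² × 8130 m = 2.095×10^8 Pa = 2.095 kbar
serpentinite: 2520 kg/m³ × 9.8 m/s² × 7440 m = 1.837×10^8 Pa = 1.837 kbar
Total = 0.3816 + 2.095 + 1.837 = 4.3144 kbar

4.31 kbar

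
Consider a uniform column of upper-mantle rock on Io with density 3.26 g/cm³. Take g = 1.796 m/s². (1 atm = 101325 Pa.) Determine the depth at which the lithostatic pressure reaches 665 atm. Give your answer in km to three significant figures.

11.5 km

h = P/(ρg) = 665 atm / (3260 kg/m³ × 1.796 m/s²) = 6.738×10^7 Pa / 5855.0 Pa/m = 11508 m
= 11.508 km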